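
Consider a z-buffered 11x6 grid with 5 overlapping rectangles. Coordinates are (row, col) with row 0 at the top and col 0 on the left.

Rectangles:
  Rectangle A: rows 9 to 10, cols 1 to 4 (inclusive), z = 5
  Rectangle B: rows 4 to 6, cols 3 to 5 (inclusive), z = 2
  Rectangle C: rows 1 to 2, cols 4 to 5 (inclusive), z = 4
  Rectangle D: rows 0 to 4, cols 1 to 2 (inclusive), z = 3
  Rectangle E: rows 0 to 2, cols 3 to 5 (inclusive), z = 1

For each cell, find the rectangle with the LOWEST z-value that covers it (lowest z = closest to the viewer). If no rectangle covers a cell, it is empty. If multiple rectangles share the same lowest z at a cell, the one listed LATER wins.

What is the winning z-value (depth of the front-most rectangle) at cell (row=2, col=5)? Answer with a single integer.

Answer: 1

Derivation:
Check cell (2,5):
  A: rows 9-10 cols 1-4 -> outside (row miss)
  B: rows 4-6 cols 3-5 -> outside (row miss)
  C: rows 1-2 cols 4-5 z=4 -> covers; best now C (z=4)
  D: rows 0-4 cols 1-2 -> outside (col miss)
  E: rows 0-2 cols 3-5 z=1 -> covers; best now E (z=1)
Winner: E at z=1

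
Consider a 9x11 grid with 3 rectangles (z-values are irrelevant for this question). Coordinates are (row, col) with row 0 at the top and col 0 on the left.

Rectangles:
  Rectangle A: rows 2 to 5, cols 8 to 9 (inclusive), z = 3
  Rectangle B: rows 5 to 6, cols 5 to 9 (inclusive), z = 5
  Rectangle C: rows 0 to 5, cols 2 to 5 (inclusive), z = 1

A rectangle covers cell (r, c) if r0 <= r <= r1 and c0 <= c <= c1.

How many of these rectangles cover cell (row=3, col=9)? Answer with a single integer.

Check cell (3,9):
  A: rows 2-5 cols 8-9 -> covers
  B: rows 5-6 cols 5-9 -> outside (row miss)
  C: rows 0-5 cols 2-5 -> outside (col miss)
Count covering = 1

Answer: 1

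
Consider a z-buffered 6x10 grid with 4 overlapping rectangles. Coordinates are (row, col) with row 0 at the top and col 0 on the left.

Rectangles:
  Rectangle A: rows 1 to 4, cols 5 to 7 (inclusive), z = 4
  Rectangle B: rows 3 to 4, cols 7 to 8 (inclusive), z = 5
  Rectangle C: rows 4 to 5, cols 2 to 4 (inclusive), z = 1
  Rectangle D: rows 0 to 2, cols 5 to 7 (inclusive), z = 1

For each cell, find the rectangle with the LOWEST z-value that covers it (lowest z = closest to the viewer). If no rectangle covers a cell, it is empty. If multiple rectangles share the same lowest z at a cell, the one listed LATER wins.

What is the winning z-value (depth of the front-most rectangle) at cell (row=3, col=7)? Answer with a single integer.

Check cell (3,7):
  A: rows 1-4 cols 5-7 z=4 -> covers; best now A (z=4)
  B: rows 3-4 cols 7-8 z=5 -> covers; best now A (z=4)
  C: rows 4-5 cols 2-4 -> outside (row miss)
  D: rows 0-2 cols 5-7 -> outside (row miss)
Winner: A at z=4

Answer: 4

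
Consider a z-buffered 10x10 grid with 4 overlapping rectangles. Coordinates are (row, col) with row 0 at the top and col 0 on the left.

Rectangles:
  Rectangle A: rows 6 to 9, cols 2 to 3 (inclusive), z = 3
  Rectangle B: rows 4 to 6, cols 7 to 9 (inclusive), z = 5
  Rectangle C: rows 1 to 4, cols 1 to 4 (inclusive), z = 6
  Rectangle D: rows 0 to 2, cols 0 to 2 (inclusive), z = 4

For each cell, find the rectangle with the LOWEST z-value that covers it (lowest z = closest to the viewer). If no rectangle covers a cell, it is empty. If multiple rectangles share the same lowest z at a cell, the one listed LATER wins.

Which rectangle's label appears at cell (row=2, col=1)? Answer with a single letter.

Check cell (2,1):
  A: rows 6-9 cols 2-3 -> outside (row miss)
  B: rows 4-6 cols 7-9 -> outside (row miss)
  C: rows 1-4 cols 1-4 z=6 -> covers; best now C (z=6)
  D: rows 0-2 cols 0-2 z=4 -> covers; best now D (z=4)
Winner: D at z=4

Answer: D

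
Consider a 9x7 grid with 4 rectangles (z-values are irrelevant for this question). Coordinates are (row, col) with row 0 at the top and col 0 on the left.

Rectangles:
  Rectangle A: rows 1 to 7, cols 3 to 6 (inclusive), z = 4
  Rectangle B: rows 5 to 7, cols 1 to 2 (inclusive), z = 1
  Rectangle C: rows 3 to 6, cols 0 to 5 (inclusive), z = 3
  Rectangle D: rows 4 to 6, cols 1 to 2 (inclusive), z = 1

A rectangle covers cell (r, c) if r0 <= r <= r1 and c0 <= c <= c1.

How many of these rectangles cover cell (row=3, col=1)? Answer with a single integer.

Answer: 1

Derivation:
Check cell (3,1):
  A: rows 1-7 cols 3-6 -> outside (col miss)
  B: rows 5-7 cols 1-2 -> outside (row miss)
  C: rows 3-6 cols 0-5 -> covers
  D: rows 4-6 cols 1-2 -> outside (row miss)
Count covering = 1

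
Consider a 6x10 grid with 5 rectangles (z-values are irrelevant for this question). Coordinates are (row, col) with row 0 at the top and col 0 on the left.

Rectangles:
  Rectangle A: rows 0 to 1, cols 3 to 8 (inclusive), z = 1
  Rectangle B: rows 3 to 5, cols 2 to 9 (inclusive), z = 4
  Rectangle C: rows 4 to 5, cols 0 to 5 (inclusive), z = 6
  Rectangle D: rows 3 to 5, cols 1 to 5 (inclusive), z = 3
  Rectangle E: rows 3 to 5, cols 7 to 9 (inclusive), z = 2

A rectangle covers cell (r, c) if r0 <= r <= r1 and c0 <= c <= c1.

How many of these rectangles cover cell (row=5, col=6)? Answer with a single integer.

Check cell (5,6):
  A: rows 0-1 cols 3-8 -> outside (row miss)
  B: rows 3-5 cols 2-9 -> covers
  C: rows 4-5 cols 0-5 -> outside (col miss)
  D: rows 3-5 cols 1-5 -> outside (col miss)
  E: rows 3-5 cols 7-9 -> outside (col miss)
Count covering = 1

Answer: 1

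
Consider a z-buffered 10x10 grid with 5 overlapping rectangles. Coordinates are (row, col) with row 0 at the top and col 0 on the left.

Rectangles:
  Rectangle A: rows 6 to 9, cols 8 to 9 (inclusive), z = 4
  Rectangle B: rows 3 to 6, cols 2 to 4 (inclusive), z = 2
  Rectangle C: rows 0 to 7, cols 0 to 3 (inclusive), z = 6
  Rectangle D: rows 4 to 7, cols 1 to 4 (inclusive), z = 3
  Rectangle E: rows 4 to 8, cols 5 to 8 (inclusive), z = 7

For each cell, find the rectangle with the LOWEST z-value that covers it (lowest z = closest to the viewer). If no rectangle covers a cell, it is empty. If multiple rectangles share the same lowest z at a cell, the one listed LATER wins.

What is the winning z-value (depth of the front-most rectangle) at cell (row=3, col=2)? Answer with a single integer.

Check cell (3,2):
  A: rows 6-9 cols 8-9 -> outside (row miss)
  B: rows 3-6 cols 2-4 z=2 -> covers; best now B (z=2)
  C: rows 0-7 cols 0-3 z=6 -> covers; best now B (z=2)
  D: rows 4-7 cols 1-4 -> outside (row miss)
  E: rows 4-8 cols 5-8 -> outside (row miss)
Winner: B at z=2

Answer: 2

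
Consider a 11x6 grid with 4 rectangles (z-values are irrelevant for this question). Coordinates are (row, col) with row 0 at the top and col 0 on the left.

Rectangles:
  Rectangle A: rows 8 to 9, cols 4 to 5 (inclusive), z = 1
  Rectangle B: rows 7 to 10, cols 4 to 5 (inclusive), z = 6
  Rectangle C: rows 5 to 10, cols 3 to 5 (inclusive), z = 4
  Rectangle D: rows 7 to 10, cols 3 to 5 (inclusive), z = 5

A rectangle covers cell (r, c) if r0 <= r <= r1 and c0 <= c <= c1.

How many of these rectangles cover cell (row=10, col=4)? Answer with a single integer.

Check cell (10,4):
  A: rows 8-9 cols 4-5 -> outside (row miss)
  B: rows 7-10 cols 4-5 -> covers
  C: rows 5-10 cols 3-5 -> covers
  D: rows 7-10 cols 3-5 -> covers
Count covering = 3

Answer: 3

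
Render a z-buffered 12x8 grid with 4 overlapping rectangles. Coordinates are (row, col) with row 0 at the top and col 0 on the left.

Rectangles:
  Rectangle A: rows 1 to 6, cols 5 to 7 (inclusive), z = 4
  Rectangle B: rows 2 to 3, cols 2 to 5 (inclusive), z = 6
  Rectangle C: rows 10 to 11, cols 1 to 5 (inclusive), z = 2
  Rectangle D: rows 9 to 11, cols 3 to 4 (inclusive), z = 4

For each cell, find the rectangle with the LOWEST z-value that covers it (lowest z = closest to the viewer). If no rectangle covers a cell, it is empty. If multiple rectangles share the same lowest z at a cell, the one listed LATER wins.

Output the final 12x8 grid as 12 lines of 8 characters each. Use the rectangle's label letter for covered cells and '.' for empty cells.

........
.....AAA
..BBBAAA
..BBBAAA
.....AAA
.....AAA
.....AAA
........
........
...DD...
.CCCCC..
.CCCCC..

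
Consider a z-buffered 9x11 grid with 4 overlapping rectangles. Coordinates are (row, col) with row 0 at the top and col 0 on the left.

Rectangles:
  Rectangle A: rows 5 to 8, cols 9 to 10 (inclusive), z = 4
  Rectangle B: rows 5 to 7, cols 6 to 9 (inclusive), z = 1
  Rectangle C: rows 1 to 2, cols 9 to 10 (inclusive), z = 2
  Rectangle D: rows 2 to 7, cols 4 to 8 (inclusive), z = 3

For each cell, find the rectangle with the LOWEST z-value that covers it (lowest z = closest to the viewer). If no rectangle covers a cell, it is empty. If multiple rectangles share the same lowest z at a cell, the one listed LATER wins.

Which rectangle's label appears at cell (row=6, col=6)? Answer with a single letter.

Check cell (6,6):
  A: rows 5-8 cols 9-10 -> outside (col miss)
  B: rows 5-7 cols 6-9 z=1 -> covers; best now B (z=1)
  C: rows 1-2 cols 9-10 -> outside (row miss)
  D: rows 2-7 cols 4-8 z=3 -> covers; best now B (z=1)
Winner: B at z=1

Answer: B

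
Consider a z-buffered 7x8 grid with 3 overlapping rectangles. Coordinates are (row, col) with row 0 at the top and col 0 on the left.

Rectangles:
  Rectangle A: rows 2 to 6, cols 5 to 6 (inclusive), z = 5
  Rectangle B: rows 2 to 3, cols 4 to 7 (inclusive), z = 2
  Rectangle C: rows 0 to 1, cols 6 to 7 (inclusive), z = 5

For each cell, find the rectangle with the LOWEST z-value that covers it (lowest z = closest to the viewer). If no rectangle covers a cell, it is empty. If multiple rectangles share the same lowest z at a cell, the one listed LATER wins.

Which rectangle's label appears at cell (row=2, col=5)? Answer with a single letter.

Answer: B

Derivation:
Check cell (2,5):
  A: rows 2-6 cols 5-6 z=5 -> covers; best now A (z=5)
  B: rows 2-3 cols 4-7 z=2 -> covers; best now B (z=2)
  C: rows 0-1 cols 6-7 -> outside (row miss)
Winner: B at z=2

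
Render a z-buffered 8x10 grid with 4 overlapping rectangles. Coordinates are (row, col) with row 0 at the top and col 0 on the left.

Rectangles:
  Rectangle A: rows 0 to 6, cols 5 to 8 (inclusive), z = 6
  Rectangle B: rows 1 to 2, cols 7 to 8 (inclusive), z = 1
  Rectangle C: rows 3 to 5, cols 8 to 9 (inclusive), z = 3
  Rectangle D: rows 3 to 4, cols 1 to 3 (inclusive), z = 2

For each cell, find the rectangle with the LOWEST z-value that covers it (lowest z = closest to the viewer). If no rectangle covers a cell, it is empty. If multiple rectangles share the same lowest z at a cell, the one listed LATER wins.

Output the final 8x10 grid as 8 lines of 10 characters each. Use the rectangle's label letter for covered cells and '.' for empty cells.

.....AAAA.
.....AABB.
.....AABB.
.DDD.AAACC
.DDD.AAACC
.....AAACC
.....AAAA.
..........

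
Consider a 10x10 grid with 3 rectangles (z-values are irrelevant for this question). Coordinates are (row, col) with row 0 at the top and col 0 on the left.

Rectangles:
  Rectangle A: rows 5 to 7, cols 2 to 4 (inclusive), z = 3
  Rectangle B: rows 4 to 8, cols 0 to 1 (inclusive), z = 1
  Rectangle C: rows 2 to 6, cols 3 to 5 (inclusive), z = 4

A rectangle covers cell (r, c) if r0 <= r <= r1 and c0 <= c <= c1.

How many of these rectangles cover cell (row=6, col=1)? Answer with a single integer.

Answer: 1

Derivation:
Check cell (6,1):
  A: rows 5-7 cols 2-4 -> outside (col miss)
  B: rows 4-8 cols 0-1 -> covers
  C: rows 2-6 cols 3-5 -> outside (col miss)
Count covering = 1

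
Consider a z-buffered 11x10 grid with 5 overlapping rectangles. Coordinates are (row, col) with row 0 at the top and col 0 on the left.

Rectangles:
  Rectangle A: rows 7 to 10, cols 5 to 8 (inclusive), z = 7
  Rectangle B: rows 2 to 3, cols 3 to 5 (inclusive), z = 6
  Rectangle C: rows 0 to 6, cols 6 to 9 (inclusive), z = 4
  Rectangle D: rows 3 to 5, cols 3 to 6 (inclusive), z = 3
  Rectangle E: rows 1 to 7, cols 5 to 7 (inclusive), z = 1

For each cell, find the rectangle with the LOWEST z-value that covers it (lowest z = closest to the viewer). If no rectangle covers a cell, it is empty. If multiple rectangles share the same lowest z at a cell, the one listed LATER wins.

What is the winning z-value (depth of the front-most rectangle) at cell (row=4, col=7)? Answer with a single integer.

Check cell (4,7):
  A: rows 7-10 cols 5-8 -> outside (row miss)
  B: rows 2-3 cols 3-5 -> outside (row miss)
  C: rows 0-6 cols 6-9 z=4 -> covers; best now C (z=4)
  D: rows 3-5 cols 3-6 -> outside (col miss)
  E: rows 1-7 cols 5-7 z=1 -> covers; best now E (z=1)
Winner: E at z=1

Answer: 1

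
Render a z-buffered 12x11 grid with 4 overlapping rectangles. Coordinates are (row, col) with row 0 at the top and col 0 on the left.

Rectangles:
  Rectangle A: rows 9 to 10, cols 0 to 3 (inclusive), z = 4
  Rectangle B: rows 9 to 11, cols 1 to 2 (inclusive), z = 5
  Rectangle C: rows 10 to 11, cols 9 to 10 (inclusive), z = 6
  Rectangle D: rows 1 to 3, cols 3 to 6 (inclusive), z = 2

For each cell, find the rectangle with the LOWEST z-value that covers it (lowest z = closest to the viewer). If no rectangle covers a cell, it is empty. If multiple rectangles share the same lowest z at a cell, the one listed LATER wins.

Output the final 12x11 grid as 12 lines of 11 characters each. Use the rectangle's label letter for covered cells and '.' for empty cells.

...........
...DDDD....
...DDDD....
...DDDD....
...........
...........
...........
...........
...........
AAAA.......
AAAA.....CC
.BB......CC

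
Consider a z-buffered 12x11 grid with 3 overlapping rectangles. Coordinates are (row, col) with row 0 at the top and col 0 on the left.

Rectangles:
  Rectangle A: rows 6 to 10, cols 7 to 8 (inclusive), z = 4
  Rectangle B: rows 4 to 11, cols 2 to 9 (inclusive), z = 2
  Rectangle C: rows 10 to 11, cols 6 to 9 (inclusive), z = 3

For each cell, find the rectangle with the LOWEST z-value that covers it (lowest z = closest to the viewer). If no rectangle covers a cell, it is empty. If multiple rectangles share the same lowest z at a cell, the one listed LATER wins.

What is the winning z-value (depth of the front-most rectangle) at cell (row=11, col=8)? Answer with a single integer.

Check cell (11,8):
  A: rows 6-10 cols 7-8 -> outside (row miss)
  B: rows 4-11 cols 2-9 z=2 -> covers; best now B (z=2)
  C: rows 10-11 cols 6-9 z=3 -> covers; best now B (z=2)
Winner: B at z=2

Answer: 2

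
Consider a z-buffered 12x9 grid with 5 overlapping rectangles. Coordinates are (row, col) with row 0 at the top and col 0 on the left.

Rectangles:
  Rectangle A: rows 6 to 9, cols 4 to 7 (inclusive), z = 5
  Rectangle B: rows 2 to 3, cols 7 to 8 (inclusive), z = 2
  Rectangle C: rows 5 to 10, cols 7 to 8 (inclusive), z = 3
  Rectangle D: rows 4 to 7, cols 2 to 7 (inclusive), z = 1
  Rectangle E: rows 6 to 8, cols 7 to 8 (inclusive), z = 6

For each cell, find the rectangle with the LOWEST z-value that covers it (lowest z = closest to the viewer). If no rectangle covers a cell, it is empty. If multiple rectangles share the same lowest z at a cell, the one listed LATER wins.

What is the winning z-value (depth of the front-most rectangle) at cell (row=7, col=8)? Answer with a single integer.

Answer: 3

Derivation:
Check cell (7,8):
  A: rows 6-9 cols 4-7 -> outside (col miss)
  B: rows 2-3 cols 7-8 -> outside (row miss)
  C: rows 5-10 cols 7-8 z=3 -> covers; best now C (z=3)
  D: rows 4-7 cols 2-7 -> outside (col miss)
  E: rows 6-8 cols 7-8 z=6 -> covers; best now C (z=3)
Winner: C at z=3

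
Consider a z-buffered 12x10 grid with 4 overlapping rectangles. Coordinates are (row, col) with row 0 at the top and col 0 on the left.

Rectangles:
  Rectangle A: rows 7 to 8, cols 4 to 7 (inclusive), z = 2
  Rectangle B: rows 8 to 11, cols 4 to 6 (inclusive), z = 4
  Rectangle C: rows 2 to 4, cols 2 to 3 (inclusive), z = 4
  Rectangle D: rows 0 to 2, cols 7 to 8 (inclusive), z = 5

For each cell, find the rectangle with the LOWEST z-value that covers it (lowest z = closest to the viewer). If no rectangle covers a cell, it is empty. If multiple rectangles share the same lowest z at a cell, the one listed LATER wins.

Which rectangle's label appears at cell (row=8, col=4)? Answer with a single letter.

Answer: A

Derivation:
Check cell (8,4):
  A: rows 7-8 cols 4-7 z=2 -> covers; best now A (z=2)
  B: rows 8-11 cols 4-6 z=4 -> covers; best now A (z=2)
  C: rows 2-4 cols 2-3 -> outside (row miss)
  D: rows 0-2 cols 7-8 -> outside (row miss)
Winner: A at z=2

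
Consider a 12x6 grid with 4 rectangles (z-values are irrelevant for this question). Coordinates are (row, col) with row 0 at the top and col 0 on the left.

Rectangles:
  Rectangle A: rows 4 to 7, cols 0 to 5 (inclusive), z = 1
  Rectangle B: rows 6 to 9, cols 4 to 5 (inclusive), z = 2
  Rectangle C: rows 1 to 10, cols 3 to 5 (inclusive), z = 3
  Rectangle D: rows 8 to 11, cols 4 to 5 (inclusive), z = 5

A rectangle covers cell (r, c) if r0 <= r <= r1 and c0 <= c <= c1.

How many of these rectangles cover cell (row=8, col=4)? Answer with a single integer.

Check cell (8,4):
  A: rows 4-7 cols 0-5 -> outside (row miss)
  B: rows 6-9 cols 4-5 -> covers
  C: rows 1-10 cols 3-5 -> covers
  D: rows 8-11 cols 4-5 -> covers
Count covering = 3

Answer: 3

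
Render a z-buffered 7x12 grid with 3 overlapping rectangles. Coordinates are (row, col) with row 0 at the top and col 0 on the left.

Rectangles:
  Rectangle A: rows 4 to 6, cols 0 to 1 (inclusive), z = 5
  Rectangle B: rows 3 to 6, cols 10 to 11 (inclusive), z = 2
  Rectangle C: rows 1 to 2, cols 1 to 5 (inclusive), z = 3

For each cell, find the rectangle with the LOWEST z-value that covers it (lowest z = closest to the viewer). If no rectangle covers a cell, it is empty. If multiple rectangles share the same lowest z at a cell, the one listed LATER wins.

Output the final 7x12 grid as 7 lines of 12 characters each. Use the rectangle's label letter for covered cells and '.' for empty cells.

............
.CCCCC......
.CCCCC......
..........BB
AA........BB
AA........BB
AA........BB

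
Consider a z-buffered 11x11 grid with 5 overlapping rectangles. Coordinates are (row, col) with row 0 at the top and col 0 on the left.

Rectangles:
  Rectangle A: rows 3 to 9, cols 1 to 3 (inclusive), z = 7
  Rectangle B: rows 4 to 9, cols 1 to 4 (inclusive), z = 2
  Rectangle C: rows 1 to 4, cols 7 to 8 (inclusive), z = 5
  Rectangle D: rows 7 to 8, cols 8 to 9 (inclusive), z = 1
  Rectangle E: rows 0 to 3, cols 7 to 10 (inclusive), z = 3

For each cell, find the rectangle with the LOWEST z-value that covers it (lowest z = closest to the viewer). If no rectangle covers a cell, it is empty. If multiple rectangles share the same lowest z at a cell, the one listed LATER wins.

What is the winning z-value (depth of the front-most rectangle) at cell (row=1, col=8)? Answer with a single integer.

Answer: 3

Derivation:
Check cell (1,8):
  A: rows 3-9 cols 1-3 -> outside (row miss)
  B: rows 4-9 cols 1-4 -> outside (row miss)
  C: rows 1-4 cols 7-8 z=5 -> covers; best now C (z=5)
  D: rows 7-8 cols 8-9 -> outside (row miss)
  E: rows 0-3 cols 7-10 z=3 -> covers; best now E (z=3)
Winner: E at z=3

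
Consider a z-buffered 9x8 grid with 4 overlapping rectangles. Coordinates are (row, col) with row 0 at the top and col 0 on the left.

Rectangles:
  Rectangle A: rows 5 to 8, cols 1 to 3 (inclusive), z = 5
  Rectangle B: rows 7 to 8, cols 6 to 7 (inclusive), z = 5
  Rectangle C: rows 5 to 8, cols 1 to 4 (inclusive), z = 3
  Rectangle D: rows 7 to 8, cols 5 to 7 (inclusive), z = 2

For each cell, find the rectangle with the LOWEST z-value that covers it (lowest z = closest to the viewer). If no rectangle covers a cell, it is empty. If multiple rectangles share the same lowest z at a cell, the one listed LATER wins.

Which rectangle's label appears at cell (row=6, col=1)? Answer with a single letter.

Answer: C

Derivation:
Check cell (6,1):
  A: rows 5-8 cols 1-3 z=5 -> covers; best now A (z=5)
  B: rows 7-8 cols 6-7 -> outside (row miss)
  C: rows 5-8 cols 1-4 z=3 -> covers; best now C (z=3)
  D: rows 7-8 cols 5-7 -> outside (row miss)
Winner: C at z=3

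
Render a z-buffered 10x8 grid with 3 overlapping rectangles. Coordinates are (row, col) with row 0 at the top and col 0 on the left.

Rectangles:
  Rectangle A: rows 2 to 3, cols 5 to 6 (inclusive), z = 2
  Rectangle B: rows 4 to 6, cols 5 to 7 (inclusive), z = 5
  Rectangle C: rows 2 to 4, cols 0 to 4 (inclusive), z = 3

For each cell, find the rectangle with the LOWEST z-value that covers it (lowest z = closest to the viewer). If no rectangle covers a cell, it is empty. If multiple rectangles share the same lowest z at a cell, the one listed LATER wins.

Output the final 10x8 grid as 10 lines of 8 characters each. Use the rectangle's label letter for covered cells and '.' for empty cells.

........
........
CCCCCAA.
CCCCCAA.
CCCCCBBB
.....BBB
.....BBB
........
........
........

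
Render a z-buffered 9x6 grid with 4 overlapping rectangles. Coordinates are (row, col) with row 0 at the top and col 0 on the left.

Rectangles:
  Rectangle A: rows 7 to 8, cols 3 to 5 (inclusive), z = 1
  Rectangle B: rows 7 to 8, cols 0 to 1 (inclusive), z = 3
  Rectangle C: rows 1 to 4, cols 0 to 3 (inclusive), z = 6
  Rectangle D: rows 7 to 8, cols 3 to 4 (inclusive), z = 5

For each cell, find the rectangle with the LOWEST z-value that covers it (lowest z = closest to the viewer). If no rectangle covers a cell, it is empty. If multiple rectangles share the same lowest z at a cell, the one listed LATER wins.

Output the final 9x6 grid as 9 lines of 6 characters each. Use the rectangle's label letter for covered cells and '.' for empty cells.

......
CCCC..
CCCC..
CCCC..
CCCC..
......
......
BB.AAA
BB.AAA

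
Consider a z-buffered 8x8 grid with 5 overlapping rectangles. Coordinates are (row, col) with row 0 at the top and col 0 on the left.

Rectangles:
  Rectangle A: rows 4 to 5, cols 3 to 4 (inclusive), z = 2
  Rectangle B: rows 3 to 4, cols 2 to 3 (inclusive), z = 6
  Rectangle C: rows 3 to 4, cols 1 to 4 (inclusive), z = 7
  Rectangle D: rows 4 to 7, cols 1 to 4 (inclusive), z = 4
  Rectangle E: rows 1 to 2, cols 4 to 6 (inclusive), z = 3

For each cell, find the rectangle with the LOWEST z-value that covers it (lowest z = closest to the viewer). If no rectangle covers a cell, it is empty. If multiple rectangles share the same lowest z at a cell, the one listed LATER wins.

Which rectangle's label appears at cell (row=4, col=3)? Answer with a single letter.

Answer: A

Derivation:
Check cell (4,3):
  A: rows 4-5 cols 3-4 z=2 -> covers; best now A (z=2)
  B: rows 3-4 cols 2-3 z=6 -> covers; best now A (z=2)
  C: rows 3-4 cols 1-4 z=7 -> covers; best now A (z=2)
  D: rows 4-7 cols 1-4 z=4 -> covers; best now A (z=2)
  E: rows 1-2 cols 4-6 -> outside (row miss)
Winner: A at z=2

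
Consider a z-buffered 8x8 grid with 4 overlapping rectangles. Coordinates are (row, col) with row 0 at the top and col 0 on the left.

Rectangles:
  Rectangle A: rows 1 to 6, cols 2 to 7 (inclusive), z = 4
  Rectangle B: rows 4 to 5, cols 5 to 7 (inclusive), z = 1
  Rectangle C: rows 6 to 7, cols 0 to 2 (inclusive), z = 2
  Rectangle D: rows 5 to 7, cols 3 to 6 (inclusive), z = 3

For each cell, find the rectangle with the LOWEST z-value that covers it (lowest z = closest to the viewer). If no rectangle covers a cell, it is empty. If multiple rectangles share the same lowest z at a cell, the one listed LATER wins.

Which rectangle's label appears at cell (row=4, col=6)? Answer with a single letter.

Check cell (4,6):
  A: rows 1-6 cols 2-7 z=4 -> covers; best now A (z=4)
  B: rows 4-5 cols 5-7 z=1 -> covers; best now B (z=1)
  C: rows 6-7 cols 0-2 -> outside (row miss)
  D: rows 5-7 cols 3-6 -> outside (row miss)
Winner: B at z=1

Answer: B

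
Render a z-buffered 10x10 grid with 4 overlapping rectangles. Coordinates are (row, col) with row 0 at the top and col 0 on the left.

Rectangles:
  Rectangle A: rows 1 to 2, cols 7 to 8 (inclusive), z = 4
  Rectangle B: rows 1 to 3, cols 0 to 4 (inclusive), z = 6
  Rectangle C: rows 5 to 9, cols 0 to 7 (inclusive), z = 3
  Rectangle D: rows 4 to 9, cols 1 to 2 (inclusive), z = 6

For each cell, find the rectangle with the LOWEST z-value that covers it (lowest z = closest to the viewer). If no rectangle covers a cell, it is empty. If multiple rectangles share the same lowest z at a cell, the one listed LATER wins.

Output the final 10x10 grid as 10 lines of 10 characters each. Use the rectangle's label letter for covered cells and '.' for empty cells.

..........
BBBBB..AA.
BBBBB..AA.
BBBBB.....
.DD.......
CCCCCCCC..
CCCCCCCC..
CCCCCCCC..
CCCCCCCC..
CCCCCCCC..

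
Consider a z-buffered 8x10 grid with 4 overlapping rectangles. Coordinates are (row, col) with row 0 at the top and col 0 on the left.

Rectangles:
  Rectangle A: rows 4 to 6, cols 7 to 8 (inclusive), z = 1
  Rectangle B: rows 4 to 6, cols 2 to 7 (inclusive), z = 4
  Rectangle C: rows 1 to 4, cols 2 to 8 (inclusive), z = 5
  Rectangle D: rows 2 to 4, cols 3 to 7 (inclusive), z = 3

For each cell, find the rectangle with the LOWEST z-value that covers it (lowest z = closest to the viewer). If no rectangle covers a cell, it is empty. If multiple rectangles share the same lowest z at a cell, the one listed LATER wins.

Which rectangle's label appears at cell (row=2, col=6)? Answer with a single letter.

Check cell (2,6):
  A: rows 4-6 cols 7-8 -> outside (row miss)
  B: rows 4-6 cols 2-7 -> outside (row miss)
  C: rows 1-4 cols 2-8 z=5 -> covers; best now C (z=5)
  D: rows 2-4 cols 3-7 z=3 -> covers; best now D (z=3)
Winner: D at z=3

Answer: D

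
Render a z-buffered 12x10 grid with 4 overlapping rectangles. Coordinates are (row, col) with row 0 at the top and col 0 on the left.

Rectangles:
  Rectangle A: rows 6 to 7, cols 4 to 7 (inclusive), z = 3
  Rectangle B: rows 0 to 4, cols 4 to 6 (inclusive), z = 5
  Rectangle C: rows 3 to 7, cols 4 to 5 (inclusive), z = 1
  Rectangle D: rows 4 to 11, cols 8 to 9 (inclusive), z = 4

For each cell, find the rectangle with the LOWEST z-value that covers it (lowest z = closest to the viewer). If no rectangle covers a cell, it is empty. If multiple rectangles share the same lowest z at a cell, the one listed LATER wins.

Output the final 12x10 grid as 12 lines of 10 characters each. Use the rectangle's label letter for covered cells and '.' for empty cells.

....BBB...
....BBB...
....BBB...
....CCB...
....CCB.DD
....CC..DD
....CCAADD
....CCAADD
........DD
........DD
........DD
........DD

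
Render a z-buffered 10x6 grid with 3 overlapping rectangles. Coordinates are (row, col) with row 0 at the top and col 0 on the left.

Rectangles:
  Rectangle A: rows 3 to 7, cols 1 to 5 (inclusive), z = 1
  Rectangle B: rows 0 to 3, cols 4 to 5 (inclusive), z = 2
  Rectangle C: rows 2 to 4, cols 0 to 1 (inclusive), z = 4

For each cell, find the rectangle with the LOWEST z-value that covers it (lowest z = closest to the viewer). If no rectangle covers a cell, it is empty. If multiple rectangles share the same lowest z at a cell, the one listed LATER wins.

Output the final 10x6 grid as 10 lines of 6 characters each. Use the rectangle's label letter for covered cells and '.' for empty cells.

....BB
....BB
CC..BB
CAAAAA
CAAAAA
.AAAAA
.AAAAA
.AAAAA
......
......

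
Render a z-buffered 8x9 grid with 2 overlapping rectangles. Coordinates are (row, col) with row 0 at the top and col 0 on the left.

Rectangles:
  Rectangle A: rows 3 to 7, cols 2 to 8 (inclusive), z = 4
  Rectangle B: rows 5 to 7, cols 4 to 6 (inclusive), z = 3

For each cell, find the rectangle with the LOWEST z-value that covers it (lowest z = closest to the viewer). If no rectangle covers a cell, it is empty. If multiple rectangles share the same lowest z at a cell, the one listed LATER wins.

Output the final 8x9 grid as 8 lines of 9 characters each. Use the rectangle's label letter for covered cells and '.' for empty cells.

.........
.........
.........
..AAAAAAA
..AAAAAAA
..AABBBAA
..AABBBAA
..AABBBAA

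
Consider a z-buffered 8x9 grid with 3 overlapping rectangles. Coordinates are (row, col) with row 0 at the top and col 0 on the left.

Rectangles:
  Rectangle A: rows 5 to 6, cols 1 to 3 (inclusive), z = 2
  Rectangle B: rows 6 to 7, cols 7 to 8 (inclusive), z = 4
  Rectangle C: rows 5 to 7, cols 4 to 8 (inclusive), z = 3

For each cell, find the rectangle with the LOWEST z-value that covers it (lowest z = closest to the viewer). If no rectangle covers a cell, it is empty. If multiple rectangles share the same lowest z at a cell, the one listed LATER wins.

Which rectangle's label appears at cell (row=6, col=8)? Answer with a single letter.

Answer: C

Derivation:
Check cell (6,8):
  A: rows 5-6 cols 1-3 -> outside (col miss)
  B: rows 6-7 cols 7-8 z=4 -> covers; best now B (z=4)
  C: rows 5-7 cols 4-8 z=3 -> covers; best now C (z=3)
Winner: C at z=3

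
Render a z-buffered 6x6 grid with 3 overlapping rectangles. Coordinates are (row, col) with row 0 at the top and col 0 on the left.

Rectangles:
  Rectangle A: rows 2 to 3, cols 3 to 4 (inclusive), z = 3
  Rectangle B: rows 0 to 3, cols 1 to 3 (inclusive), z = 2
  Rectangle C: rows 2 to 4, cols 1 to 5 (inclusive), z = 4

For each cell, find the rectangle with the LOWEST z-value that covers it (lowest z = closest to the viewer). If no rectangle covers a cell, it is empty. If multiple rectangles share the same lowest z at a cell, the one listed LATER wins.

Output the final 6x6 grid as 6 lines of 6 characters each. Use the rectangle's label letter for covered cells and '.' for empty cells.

.BBB..
.BBB..
.BBBAC
.BBBAC
.CCCCC
......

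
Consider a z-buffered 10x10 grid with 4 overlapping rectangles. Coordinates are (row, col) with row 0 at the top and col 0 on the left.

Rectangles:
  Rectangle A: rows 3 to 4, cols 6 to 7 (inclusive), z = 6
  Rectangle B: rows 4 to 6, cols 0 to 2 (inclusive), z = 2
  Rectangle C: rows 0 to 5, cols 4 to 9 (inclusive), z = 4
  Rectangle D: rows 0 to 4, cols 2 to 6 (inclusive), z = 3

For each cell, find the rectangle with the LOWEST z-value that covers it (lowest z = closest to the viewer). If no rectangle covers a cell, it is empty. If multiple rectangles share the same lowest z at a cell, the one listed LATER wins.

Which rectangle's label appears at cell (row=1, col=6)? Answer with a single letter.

Check cell (1,6):
  A: rows 3-4 cols 6-7 -> outside (row miss)
  B: rows 4-6 cols 0-2 -> outside (row miss)
  C: rows 0-5 cols 4-9 z=4 -> covers; best now C (z=4)
  D: rows 0-4 cols 2-6 z=3 -> covers; best now D (z=3)
Winner: D at z=3

Answer: D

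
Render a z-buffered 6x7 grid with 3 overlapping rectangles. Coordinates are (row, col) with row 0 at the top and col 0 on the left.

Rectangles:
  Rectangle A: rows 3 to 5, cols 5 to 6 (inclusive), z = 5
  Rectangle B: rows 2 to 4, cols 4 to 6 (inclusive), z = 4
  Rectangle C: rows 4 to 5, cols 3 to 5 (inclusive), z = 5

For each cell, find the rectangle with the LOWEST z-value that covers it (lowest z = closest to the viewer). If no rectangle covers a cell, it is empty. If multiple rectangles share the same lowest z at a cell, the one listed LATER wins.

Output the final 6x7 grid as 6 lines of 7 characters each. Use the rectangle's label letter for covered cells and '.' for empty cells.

.......
.......
....BBB
....BBB
...CBBB
...CCCA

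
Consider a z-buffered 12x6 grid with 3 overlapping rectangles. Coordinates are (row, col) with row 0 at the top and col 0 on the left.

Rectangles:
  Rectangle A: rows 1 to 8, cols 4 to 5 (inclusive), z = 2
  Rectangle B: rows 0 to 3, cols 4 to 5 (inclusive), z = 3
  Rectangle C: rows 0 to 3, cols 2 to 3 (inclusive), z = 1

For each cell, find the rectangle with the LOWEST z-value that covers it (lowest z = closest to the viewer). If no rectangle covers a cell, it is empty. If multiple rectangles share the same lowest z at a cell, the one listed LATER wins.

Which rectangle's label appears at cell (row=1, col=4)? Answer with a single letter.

Answer: A

Derivation:
Check cell (1,4):
  A: rows 1-8 cols 4-5 z=2 -> covers; best now A (z=2)
  B: rows 0-3 cols 4-5 z=3 -> covers; best now A (z=2)
  C: rows 0-3 cols 2-3 -> outside (col miss)
Winner: A at z=2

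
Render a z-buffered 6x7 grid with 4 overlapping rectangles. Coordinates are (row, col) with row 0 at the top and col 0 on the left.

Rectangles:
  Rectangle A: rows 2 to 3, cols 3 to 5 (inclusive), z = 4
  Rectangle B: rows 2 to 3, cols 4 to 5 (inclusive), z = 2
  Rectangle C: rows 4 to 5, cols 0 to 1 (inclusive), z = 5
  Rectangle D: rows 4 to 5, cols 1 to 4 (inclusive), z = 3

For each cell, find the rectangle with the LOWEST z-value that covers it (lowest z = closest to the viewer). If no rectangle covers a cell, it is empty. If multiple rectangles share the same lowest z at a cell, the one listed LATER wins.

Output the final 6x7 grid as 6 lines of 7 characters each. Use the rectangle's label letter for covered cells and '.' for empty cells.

.......
.......
...ABB.
...ABB.
CDDDD..
CDDDD..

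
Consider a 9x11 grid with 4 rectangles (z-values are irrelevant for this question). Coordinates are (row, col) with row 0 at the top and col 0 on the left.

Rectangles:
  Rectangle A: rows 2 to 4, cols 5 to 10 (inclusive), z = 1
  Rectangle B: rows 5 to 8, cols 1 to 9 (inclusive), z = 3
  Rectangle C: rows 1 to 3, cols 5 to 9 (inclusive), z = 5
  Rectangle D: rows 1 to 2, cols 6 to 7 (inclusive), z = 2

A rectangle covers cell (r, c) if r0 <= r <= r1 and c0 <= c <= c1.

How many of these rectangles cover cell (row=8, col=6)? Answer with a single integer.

Answer: 1

Derivation:
Check cell (8,6):
  A: rows 2-4 cols 5-10 -> outside (row miss)
  B: rows 5-8 cols 1-9 -> covers
  C: rows 1-3 cols 5-9 -> outside (row miss)
  D: rows 1-2 cols 6-7 -> outside (row miss)
Count covering = 1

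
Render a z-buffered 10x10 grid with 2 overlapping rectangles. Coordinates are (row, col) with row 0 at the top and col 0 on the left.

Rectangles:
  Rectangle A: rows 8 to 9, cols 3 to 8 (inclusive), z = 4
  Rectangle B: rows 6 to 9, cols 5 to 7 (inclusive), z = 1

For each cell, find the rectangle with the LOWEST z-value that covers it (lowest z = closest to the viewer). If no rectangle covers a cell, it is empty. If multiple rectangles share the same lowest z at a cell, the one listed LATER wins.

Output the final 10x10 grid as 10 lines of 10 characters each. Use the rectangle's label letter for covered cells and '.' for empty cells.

..........
..........
..........
..........
..........
..........
.....BBB..
.....BBB..
...AABBBA.
...AABBBA.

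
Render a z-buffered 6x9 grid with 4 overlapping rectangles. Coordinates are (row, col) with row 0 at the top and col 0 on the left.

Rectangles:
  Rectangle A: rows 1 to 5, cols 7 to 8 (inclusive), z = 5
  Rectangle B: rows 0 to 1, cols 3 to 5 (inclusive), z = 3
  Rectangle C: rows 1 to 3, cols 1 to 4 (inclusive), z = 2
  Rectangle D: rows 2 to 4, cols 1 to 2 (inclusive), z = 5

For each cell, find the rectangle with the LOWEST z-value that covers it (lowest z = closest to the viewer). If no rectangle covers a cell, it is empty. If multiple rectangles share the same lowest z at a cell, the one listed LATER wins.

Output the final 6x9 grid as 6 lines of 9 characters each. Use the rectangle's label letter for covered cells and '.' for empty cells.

...BBB...
.CCCCB.AA
.CCCC..AA
.CCCC..AA
.DD....AA
.......AA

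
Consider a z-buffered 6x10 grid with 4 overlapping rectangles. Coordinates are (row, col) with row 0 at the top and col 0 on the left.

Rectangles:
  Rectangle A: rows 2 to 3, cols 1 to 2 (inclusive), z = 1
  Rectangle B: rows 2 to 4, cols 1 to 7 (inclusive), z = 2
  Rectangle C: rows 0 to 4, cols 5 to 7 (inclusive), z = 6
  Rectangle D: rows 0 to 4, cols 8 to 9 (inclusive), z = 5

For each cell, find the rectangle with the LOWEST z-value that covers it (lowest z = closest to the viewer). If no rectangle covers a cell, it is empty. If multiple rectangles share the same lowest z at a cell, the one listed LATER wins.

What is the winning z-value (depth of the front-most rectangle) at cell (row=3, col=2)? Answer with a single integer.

Check cell (3,2):
  A: rows 2-3 cols 1-2 z=1 -> covers; best now A (z=1)
  B: rows 2-4 cols 1-7 z=2 -> covers; best now A (z=1)
  C: rows 0-4 cols 5-7 -> outside (col miss)
  D: rows 0-4 cols 8-9 -> outside (col miss)
Winner: A at z=1

Answer: 1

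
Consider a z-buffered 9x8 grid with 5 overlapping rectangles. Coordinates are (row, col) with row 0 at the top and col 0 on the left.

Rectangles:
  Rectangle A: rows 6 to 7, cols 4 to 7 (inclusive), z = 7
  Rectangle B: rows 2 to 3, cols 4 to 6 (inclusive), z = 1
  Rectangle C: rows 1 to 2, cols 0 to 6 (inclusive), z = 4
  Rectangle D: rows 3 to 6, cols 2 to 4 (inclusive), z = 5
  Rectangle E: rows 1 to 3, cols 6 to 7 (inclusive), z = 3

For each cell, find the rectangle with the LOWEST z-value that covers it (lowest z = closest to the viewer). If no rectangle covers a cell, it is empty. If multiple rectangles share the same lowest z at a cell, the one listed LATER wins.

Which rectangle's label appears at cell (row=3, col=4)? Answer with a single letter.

Answer: B

Derivation:
Check cell (3,4):
  A: rows 6-7 cols 4-7 -> outside (row miss)
  B: rows 2-3 cols 4-6 z=1 -> covers; best now B (z=1)
  C: rows 1-2 cols 0-6 -> outside (row miss)
  D: rows 3-6 cols 2-4 z=5 -> covers; best now B (z=1)
  E: rows 1-3 cols 6-7 -> outside (col miss)
Winner: B at z=1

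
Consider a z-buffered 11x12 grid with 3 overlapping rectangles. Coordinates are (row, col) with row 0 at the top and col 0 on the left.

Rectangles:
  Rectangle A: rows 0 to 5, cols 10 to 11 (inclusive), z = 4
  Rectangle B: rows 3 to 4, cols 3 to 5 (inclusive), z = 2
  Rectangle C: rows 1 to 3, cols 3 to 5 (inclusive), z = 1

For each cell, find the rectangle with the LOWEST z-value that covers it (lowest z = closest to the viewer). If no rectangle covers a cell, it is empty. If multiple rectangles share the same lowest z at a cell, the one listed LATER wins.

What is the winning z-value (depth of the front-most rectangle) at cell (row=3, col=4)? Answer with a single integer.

Check cell (3,4):
  A: rows 0-5 cols 10-11 -> outside (col miss)
  B: rows 3-4 cols 3-5 z=2 -> covers; best now B (z=2)
  C: rows 1-3 cols 3-5 z=1 -> covers; best now C (z=1)
Winner: C at z=1

Answer: 1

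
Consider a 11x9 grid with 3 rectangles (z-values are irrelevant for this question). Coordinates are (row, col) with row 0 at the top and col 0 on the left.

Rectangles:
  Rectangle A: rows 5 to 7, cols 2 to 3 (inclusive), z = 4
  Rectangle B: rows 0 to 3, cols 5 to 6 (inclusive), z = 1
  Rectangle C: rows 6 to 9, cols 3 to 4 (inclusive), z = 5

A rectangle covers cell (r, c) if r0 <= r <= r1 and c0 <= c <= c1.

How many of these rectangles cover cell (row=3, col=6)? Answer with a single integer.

Check cell (3,6):
  A: rows 5-7 cols 2-3 -> outside (row miss)
  B: rows 0-3 cols 5-6 -> covers
  C: rows 6-9 cols 3-4 -> outside (row miss)
Count covering = 1

Answer: 1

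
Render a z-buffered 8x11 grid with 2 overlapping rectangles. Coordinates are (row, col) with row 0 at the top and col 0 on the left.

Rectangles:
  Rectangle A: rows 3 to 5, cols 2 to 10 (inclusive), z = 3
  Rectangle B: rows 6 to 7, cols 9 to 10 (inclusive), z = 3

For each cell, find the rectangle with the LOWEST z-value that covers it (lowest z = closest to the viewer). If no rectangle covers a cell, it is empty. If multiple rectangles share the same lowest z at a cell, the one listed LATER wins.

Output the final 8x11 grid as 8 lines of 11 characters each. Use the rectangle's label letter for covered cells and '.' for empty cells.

...........
...........
...........
..AAAAAAAAA
..AAAAAAAAA
..AAAAAAAAA
.........BB
.........BB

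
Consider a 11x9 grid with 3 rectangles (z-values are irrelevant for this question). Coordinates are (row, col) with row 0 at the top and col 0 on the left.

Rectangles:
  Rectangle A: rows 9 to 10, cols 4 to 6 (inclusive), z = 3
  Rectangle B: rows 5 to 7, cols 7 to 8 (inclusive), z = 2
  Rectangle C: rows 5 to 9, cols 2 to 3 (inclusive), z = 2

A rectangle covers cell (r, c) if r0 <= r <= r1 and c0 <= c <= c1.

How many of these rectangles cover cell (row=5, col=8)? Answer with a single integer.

Check cell (5,8):
  A: rows 9-10 cols 4-6 -> outside (row miss)
  B: rows 5-7 cols 7-8 -> covers
  C: rows 5-9 cols 2-3 -> outside (col miss)
Count covering = 1

Answer: 1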